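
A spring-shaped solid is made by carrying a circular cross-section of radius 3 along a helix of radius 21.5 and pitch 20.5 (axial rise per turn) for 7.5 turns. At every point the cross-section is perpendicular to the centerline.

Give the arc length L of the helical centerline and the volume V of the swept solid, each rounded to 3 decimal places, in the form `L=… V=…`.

L=1024.763 V=28974.497

2πR = 2π·21.5 = 135.088484
per-turn = √(135.088484² + 20.5²) = √(18248.8985 + 420.25) = √18669.1485 = 136.635093
L = 7.5 × 136.635093 = 1024.763195
V = π·3² × L = 28.274334 × 1024.763195 = 28974.496718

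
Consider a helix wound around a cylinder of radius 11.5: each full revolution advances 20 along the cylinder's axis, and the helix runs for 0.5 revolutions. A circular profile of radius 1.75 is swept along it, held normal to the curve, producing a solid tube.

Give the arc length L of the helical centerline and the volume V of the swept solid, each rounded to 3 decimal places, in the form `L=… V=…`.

L=37.487 V=360.665

2πR = 2π·11.5 = 72.256631
per-turn = √(72.256631² + 20²) = √(5221.0207 + 400) = √5621.0207 = 74.973467
L = 0.5 × 74.973467 = 37.486733
V = π·1.75² × L = 9.621128 × 37.486733 = 360.664642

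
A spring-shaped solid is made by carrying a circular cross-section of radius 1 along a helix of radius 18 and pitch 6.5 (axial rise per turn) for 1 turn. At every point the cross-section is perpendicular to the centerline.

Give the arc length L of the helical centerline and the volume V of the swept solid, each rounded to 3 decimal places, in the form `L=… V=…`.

L=113.284 V=355.892

2πR = 2π·18 = 113.097336
per-turn = √(113.097336² + 6.5²) = √(12791.0073 + 42.25) = √12833.2573 = 113.283968
L = 1 × 113.283968 = 113.283968
V = π·1² × L = 3.141593 × 113.283968 = 355.892080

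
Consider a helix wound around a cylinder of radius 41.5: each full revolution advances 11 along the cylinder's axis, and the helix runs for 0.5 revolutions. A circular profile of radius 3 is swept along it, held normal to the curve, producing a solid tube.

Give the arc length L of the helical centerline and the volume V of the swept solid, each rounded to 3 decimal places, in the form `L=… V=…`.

L=130.492 V=3689.576

2πR = 2π·41.5 = 260.752190
per-turn = √(260.752190² + 11²) = √(67991.7047 + 121) = √68112.7047 = 260.984108
L = 0.5 × 260.984108 = 130.492054
V = π·3² × L = 28.274334 × 130.492054 = 3689.575906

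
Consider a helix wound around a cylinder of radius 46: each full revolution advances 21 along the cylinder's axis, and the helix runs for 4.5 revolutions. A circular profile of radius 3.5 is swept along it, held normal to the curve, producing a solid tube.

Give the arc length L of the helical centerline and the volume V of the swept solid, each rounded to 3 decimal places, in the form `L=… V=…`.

2πR = 2π·46 = 289.026524
per-turn = √(289.026524² + 21²) = √(83536.3317 + 441) = √83977.3317 = 289.788426
L = 4.5 × 289.788426 = 1304.047916
V = π·3.5² × L = 38.484510 × 1304.047916 = 50185.645053

L=1304.048 V=50185.645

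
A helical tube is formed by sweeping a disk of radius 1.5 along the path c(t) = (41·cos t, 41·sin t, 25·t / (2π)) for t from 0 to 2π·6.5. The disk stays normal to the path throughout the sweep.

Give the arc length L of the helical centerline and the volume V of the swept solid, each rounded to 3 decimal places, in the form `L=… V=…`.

2πR = 2π·41 = 257.610598
per-turn = √(257.610598² + 25²) = √(66363.2200 + 625) = √66988.2200 = 258.820826
L = 6.5 × 258.820826 = 1682.335369
V = π·1.5² × L = 7.068583 × 1682.335369 = 11891.727983

L=1682.335 V=11891.728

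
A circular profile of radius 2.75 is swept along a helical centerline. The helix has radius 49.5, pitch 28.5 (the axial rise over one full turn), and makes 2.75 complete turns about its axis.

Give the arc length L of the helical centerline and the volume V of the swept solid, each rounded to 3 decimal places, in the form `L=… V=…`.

2πR = 2π·49.5 = 311.017673
per-turn = √(311.017673² + 28.5²) = √(96731.9927 + 812.25) = √97544.2427 = 312.320737
L = 2.75 × 312.320737 = 858.882027
V = π·2.75² × L = 23.758294 × 858.882027 = 20405.572081

L=858.882 V=20405.572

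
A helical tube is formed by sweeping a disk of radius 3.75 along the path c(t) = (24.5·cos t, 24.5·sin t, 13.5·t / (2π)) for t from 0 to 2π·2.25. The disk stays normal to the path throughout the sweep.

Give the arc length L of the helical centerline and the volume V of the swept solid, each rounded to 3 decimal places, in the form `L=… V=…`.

2πR = 2π·24.5 = 153.938040
per-turn = √(153.938040² + 13.5²) = √(23696.9202 + 182.25) = √23879.1702 = 154.528865
L = 2.25 × 154.528865 = 347.689947
V = π·3.75² × L = 44.178647 × 347.689947 = 15360.471309

L=347.690 V=15360.471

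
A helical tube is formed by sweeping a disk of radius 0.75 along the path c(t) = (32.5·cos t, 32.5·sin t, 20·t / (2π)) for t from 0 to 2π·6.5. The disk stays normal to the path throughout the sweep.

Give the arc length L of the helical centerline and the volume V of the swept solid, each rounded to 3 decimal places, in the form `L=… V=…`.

L=1333.674 V=2356.796

2πR = 2π·32.5 = 204.203522
per-turn = √(204.203522² + 20²) = √(41699.0786 + 400) = √42099.0786 = 205.180600
L = 6.5 × 205.180600 = 1333.673900
V = π·0.75² × L = 1.767146 × 1333.673900 = 2356.796321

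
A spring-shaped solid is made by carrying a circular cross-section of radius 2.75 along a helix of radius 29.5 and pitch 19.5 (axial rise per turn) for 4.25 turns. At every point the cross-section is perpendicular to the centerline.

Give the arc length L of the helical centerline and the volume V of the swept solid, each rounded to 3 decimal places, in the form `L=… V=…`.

2πR = 2π·29.5 = 185.353967
per-turn = √(185.353967² + 19.5²) = √(34356.0929 + 380.25) = √34736.3429 = 186.376884
L = 4.25 × 186.376884 = 792.101757
V = π·2.75² × L = 23.758294 × 792.101757 = 18818.986780

L=792.102 V=18818.987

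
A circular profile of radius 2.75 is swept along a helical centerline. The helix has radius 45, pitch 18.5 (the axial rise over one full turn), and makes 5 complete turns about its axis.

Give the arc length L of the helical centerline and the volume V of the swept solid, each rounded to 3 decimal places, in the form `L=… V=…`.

2πR = 2π·45 = 282.743339
per-turn = √(282.743339² + 18.5²) = √(79943.7956 + 342.25) = √80286.0456 = 283.347923
L = 5 × 283.347923 = 1416.739617
V = π·2.75² × L = 23.758294 × 1416.739617 = 33659.316960

L=1416.740 V=33659.317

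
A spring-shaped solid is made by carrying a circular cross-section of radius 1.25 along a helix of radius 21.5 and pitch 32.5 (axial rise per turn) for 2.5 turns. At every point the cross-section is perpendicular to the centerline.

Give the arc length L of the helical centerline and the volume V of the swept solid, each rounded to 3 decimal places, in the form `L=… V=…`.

2πR = 2π·21.5 = 135.088484
per-turn = √(135.088484² + 32.5²) = √(18248.8985 + 1056.25) = √19305.1485 = 138.942969
L = 2.5 × 138.942969 = 347.357422
V = π·1.25² × L = 4.908739 × 347.357422 = 1705.086756

L=347.357 V=1705.087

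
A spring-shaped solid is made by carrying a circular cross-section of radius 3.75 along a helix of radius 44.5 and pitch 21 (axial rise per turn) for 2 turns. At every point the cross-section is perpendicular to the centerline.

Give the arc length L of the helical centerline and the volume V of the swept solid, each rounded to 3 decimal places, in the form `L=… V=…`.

2πR = 2π·44.5 = 279.601746
per-turn = √(279.601746² + 21²) = √(78177.1365 + 441) = √78618.1365 = 280.389259
L = 2 × 280.389259 = 560.778518
V = π·3.75² × L = 44.178647 × 560.778518 = 24774.436003

L=560.779 V=24774.436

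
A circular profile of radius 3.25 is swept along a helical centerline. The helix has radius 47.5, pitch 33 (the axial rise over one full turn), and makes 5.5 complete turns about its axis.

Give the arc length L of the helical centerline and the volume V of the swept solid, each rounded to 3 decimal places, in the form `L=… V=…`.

2πR = 2π·47.5 = 298.451302
per-turn = √(298.451302² + 33²) = √(89073.1797 + 1089) = √90162.1797 = 300.270178
L = 5.5 × 300.270178 = 1651.485978
V = π·3.25² × L = 33.183072 × 1651.485978 = 54801.378791

L=1651.486 V=54801.379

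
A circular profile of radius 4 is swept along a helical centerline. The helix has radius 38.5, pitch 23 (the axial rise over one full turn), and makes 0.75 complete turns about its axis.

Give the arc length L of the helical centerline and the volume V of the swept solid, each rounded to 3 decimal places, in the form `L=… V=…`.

L=182.245 V=9160.643

2πR = 2π·38.5 = 241.902634
per-turn = √(241.902634² + 23²) = √(58516.8845 + 529) = √59045.8845 = 242.993589
L = 0.75 × 242.993589 = 182.245192
V = π·4² × L = 50.265482 × 182.245192 = 9160.642504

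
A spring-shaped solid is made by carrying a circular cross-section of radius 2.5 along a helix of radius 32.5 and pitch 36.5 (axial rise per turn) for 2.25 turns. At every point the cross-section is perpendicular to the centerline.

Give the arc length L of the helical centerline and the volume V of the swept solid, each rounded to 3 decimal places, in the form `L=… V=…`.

L=466.740 V=9164.416

2πR = 2π·32.5 = 204.203522
per-turn = √(204.203522² + 36.5²) = √(41699.0786 + 1332.25) = √43031.3286 = 207.439940
L = 2.25 × 207.439940 = 466.739864
V = π·2.5² × L = 19.634954 × 466.739864 = 9164.415807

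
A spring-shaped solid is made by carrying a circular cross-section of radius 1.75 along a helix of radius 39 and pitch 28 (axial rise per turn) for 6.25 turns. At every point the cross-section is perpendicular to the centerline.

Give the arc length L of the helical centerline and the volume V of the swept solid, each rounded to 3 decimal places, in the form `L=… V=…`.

L=1541.492 V=14830.893

2πR = 2π·39 = 245.044227
per-turn = √(245.044227² + 28²) = √(60046.6732 + 784) = √60830.6732 = 246.638750
L = 6.25 × 246.638750 = 1541.492190
V = π·1.75² × L = 9.621128 × 1541.492190 = 14830.892900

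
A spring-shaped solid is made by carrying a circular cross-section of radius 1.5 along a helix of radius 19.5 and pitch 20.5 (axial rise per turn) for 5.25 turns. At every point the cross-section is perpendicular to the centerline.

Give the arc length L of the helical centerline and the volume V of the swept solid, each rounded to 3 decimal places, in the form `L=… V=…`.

L=652.183 V=4610.008

2πR = 2π·19.5 = 122.522113
per-turn = √(122.522113² + 20.5²) = √(15011.6683 + 420.25) = √15431.9183 = 124.225272
L = 5.25 × 124.225272 = 652.182680
V = π·1.5² × L = 7.068583 × 652.182680 = 4610.007711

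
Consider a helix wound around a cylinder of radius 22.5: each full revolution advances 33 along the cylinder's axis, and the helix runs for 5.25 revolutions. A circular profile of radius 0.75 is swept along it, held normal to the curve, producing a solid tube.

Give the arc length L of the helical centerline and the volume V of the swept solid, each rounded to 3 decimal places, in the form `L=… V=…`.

L=762.154 V=1346.837

2πR = 2π·22.5 = 141.371669
per-turn = √(141.371669² + 33²) = √(19985.9489 + 1089) = √21074.9489 = 145.172135
L = 5.25 × 145.172135 = 762.153711
V = π·0.75² × L = 1.767146 × 762.153711 = 1346.836781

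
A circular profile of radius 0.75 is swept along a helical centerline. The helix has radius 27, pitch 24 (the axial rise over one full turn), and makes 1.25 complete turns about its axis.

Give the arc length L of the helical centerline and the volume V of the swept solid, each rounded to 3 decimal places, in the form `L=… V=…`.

L=214.169 V=378.468

2πR = 2π·27 = 169.646003
per-turn = √(169.646003² + 24²) = √(28779.7664 + 576) = √29355.7664 = 171.335246
L = 1.25 × 171.335246 = 214.169057
V = π·0.75² × L = 1.767146 × 214.169057 = 378.467964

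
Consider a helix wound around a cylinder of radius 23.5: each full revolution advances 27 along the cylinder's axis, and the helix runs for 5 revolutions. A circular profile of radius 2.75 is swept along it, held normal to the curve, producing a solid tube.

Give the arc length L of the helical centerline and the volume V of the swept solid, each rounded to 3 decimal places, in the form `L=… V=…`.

L=750.516 V=17830.974

2πR = 2π·23.5 = 147.654855
per-turn = √(147.654855² + 27²) = √(21801.9561 + 729) = √22530.9561 = 150.103152
L = 5 × 150.103152 = 750.515758
V = π·2.75² × L = 23.758294 × 750.515758 = 17830.974363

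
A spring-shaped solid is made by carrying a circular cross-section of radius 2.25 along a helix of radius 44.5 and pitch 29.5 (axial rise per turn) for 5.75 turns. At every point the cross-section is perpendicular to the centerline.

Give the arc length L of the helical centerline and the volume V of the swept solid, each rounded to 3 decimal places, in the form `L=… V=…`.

L=1616.634 V=25711.447

2πR = 2π·44.5 = 279.601746
per-turn = √(279.601746² + 29.5²) = √(78177.1365 + 870.25) = √79047.3865 = 281.153671
L = 5.75 × 281.153671 = 1616.633606
V = π·2.25² × L = 15.904313 × 1616.633606 = 25711.446561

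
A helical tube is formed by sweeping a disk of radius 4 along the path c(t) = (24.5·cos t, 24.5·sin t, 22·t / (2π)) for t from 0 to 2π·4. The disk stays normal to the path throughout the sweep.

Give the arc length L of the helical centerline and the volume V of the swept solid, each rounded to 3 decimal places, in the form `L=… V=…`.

2πR = 2π·24.5 = 153.938040
per-turn = √(153.938040² + 22²) = √(23696.9202 + 484) = √24180.9202 = 155.502155
L = 4 × 155.502155 = 622.008619
V = π·4² × L = 50.265482 × 622.008619 = 31265.563349

L=622.009 V=31265.563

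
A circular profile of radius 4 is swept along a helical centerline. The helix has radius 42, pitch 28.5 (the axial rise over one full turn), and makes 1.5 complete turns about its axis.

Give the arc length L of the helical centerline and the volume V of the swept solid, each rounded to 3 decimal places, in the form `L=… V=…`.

2πR = 2π·42 = 263.893783
per-turn = √(263.893783² + 28.5²) = √(69639.9287 + 812.25) = √70452.1787 = 265.428293
L = 1.5 × 265.428293 = 398.142439
V = π·4² × L = 50.265482 × 398.142439 = 20012.821798

L=398.142 V=20012.822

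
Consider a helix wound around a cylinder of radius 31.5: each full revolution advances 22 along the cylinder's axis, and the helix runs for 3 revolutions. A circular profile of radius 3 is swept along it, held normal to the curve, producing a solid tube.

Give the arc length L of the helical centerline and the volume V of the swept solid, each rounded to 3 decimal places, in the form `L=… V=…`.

L=597.418 V=16891.593

2πR = 2π·31.5 = 197.920337
per-turn = √(197.920337² + 22²) = √(39172.4599 + 484) = √39656.4599 = 199.139298
L = 3 × 199.139298 = 597.417893
V = π·3² × L = 28.274334 × 597.417893 = 16891.592972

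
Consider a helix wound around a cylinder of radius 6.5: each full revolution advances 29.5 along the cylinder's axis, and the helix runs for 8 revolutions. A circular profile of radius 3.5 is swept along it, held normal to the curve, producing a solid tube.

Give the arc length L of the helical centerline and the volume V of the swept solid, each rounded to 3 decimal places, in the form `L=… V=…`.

L=403.045 V=15511.007

2πR = 2π·6.5 = 40.840704
per-turn = √(40.840704² + 29.5²) = √(1667.9631 + 870.25) = √2538.2131 = 50.380682
L = 8 × 50.380682 = 403.045458
V = π·3.5² × L = 38.484510 × 403.045458 = 15511.006961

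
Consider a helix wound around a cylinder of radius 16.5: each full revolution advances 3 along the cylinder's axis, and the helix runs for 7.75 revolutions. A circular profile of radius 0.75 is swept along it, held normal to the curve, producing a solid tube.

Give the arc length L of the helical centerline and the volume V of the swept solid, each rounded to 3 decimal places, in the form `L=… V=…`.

L=803.799 V=1420.429

2πR = 2π·16.5 = 103.672558
per-turn = √(103.672558² + 3²) = √(10747.9992 + 9) = √10756.9992 = 103.715954
L = 7.75 × 103.715954 = 803.798646
V = π·0.75² × L = 1.767146 × 803.798646 = 1420.429456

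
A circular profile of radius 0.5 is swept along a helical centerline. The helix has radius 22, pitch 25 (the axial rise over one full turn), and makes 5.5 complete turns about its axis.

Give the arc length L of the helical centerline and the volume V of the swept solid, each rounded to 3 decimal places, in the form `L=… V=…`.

2πR = 2π·22 = 138.230077
per-turn = √(138.230077² + 25²) = √(19107.5541 + 625) = √19732.5541 = 140.472610
L = 5.5 × 140.472610 = 772.599354
V = π·0.5² × L = 0.785398 × 772.599354 = 606.798114

L=772.599 V=606.798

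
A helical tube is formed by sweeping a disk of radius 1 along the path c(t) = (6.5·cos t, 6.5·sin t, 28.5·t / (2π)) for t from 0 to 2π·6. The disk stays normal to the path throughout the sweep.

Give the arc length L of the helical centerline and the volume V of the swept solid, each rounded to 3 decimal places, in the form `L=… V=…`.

L=298.810 V=938.741

2πR = 2π·6.5 = 40.840704
per-turn = √(40.840704² + 28.5²) = √(1667.9631 + 812.25) = √2480.2131 = 49.801738
L = 6 × 49.801738 = 298.810430
V = π·1² × L = 3.141593 × 298.810430 = 938.740652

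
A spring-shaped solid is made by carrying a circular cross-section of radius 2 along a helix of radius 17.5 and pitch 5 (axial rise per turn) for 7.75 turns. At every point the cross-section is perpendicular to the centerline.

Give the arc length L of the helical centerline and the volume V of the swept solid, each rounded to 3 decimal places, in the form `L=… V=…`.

L=853.038 V=10719.586

2πR = 2π·17.5 = 109.955743
per-turn = √(109.955743² + 5²) = √(12090.2654 + 25) = √12115.2654 = 110.069366
L = 7.75 × 110.069366 = 853.037589
V = π·2² × L = 12.566371 × 853.037589 = 10719.586486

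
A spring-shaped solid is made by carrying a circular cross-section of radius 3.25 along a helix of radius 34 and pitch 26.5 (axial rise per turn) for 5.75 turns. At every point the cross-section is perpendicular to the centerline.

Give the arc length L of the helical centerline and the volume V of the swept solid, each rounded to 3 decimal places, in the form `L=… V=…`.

2πR = 2π·34 = 213.628300
per-turn = √(213.628300² + 26.5²) = √(45637.0508 + 702.25) = √46339.3008 = 215.265652
L = 5.75 × 215.265652 = 1237.777497
V = π·3.25² × L = 33.183072 × 1237.777497 = 41073.260289

L=1237.777 V=41073.260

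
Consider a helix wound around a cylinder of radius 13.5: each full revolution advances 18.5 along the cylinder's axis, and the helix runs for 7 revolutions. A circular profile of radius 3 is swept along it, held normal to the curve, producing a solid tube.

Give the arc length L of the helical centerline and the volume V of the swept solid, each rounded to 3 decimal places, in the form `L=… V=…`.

2πR = 2π·13.5 = 84.823002
per-turn = √(84.823002² + 18.5²) = √(7194.9416 + 342.25) = √7537.1916 = 86.817001
L = 7 × 86.817001 = 607.719005
V = π·3² × L = 28.274334 × 607.719005 = 17182.850049

L=607.719 V=17182.850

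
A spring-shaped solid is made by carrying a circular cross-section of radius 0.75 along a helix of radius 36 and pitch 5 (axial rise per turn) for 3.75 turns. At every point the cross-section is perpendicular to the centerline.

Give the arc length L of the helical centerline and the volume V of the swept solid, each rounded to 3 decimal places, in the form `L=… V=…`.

L=848.437 V=1499.312

2πR = 2π·36 = 226.194671
per-turn = √(226.194671² + 5²) = √(51164.0292 + 25) = √51189.0292 = 226.249926
L = 3.75 × 226.249926 = 848.437224
V = π·0.75² × L = 1.767146 × 848.437224 = 1499.312335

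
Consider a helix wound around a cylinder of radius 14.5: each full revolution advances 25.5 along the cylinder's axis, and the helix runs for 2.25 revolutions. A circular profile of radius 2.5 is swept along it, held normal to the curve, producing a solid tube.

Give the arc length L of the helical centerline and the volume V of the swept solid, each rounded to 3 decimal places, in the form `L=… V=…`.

L=212.867 V=4179.633

2πR = 2π·14.5 = 91.106187
per-turn = √(91.106187² + 25.5²) = √(8300.3373 + 650.25) = √8950.5873 = 94.607544
L = 2.25 × 94.607544 = 212.866973
V = π·2.5² × L = 19.634954 × 212.866973 = 4179.633242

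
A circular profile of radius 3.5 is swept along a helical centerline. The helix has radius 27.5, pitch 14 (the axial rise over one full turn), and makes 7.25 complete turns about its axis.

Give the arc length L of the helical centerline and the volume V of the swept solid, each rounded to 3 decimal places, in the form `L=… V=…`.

2πR = 2π·27.5 = 172.787596
per-turn = √(172.787596² + 14²) = √(29855.5533 + 196) = √30051.5533 = 173.353838
L = 7.25 × 173.353838 = 1256.815329
V = π·3.5² × L = 38.484510 × 1256.815329 = 48367.922102

L=1256.815 V=48367.922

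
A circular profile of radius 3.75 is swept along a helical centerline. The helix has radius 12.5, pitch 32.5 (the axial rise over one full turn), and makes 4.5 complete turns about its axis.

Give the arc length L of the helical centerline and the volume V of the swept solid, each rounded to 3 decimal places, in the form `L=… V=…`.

L=382.493 V=16898.043

2πR = 2π·12.5 = 78.539816
per-turn = √(78.539816² + 32.5²) = √(6168.5028 + 1056.25) = √7224.7528 = 84.998546
L = 4.5 × 84.998546 = 382.493455
V = π·3.75² × L = 44.178647 × 382.493455 = 16898.043215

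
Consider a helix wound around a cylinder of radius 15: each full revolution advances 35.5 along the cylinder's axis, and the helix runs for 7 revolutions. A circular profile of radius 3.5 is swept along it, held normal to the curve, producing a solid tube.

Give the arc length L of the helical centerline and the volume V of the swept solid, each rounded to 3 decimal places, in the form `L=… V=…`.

L=704.984 V=27130.946

2πR = 2π·15 = 94.247780
per-turn = √(94.247780² + 35.5²) = √(8882.6440 + 1260.25) = √10142.8940 = 100.711936
L = 7 × 100.711936 = 704.983549
V = π·3.5² × L = 38.484510 × 704.983549 = 27130.946438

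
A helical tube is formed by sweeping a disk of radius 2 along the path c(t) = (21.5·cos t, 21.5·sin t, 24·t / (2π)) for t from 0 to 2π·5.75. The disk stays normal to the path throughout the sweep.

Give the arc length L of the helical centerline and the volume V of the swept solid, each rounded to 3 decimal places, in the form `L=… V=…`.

2πR = 2π·21.5 = 135.088484
per-turn = √(135.088484² + 24²) = √(18248.8985 + 576) = √18824.8985 = 137.203858
L = 5.75 × 137.203858 = 788.922181
V = π·2² × L = 12.566371 × 788.922181 = 9913.888514

L=788.922 V=9913.889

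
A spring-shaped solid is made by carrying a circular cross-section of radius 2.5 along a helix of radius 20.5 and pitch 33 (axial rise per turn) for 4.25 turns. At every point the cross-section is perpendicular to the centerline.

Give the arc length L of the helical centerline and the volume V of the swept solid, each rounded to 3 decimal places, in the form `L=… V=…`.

L=565.103 V=11095.773

2πR = 2π·20.5 = 128.805299
per-turn = √(128.805299² + 33²) = √(16590.8050 + 1089) = √17679.8050 = 132.965428
L = 4.25 × 132.965428 = 565.103068
V = π·2.5² × L = 19.634954 × 565.103068 = 11095.772799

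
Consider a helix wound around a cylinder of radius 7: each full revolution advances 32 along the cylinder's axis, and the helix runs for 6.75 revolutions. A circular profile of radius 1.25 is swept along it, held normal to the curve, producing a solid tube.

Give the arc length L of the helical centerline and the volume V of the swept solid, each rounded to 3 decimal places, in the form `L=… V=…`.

L=367.143 V=1802.209

2πR = 2π·7 = 43.982297
per-turn = √(43.982297² + 32²) = √(1934.4425 + 1024) = √2958.4425 = 54.391566
L = 6.75 × 54.391566 = 367.143071
V = π·1.25² × L = 4.908739 × 367.143071 = 1802.209336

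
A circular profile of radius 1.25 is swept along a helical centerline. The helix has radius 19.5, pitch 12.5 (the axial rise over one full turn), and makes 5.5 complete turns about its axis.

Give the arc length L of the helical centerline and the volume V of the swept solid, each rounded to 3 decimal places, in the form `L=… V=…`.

2πR = 2π·19.5 = 122.522113
per-turn = √(122.522113² + 12.5²) = √(15011.6683 + 156.25) = √15167.9183 = 123.158103
L = 5.5 × 123.158103 = 677.369566
V = π·1.25² × L = 4.908739 × 677.369566 = 3325.030080

L=677.370 V=3325.030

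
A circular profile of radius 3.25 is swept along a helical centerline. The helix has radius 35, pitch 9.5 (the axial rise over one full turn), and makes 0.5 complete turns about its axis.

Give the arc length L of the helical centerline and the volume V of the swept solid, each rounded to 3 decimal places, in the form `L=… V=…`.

L=110.058 V=3652.072

2πR = 2π·35 = 219.911486
per-turn = √(219.911486² + 9.5²) = √(48361.0616 + 90.25) = √48451.3116 = 220.116586
L = 0.5 × 220.116586 = 110.058293
V = π·3.25² × L = 33.183072 × 110.058293 = 3652.072310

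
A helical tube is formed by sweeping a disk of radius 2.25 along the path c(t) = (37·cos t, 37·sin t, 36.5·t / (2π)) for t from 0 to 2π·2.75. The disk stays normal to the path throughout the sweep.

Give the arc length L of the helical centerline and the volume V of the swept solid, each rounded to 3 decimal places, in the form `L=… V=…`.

2πR = 2π·37 = 232.477856
per-turn = √(232.477856² + 36.5²) = √(54045.9537 + 1332.25) = √55378.2037 = 235.325740
L = 2.75 × 235.325740 = 647.145784
V = π·2.25² × L = 15.904313 × 647.145784 = 10292.408978

L=647.146 V=10292.409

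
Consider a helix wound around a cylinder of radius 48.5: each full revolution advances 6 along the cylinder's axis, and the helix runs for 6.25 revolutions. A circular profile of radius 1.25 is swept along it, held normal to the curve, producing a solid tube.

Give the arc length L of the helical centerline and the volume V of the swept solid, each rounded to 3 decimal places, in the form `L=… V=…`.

L=1904.960 V=9350.949

2πR = 2π·48.5 = 304.734487
per-turn = √(304.734487² + 6²) = √(92863.1078 + 36) = √92899.1078 = 304.793549
L = 6.25 × 304.793549 = 1904.959684
V = π·1.25² × L = 4.908739 × 1904.959684 = 9350.948984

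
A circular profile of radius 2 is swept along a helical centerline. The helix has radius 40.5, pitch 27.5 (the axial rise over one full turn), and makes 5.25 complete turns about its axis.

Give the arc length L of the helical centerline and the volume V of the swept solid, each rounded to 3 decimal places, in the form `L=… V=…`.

2πR = 2π·40.5 = 254.469005
per-turn = √(254.469005² + 27.5²) = √(64754.4745 + 756.25) = √65510.7245 = 255.950629
L = 5.25 × 255.950629 = 1343.740802
V = π·2² × L = 12.566371 × 1343.740802 = 16885.944929

L=1343.741 V=16885.945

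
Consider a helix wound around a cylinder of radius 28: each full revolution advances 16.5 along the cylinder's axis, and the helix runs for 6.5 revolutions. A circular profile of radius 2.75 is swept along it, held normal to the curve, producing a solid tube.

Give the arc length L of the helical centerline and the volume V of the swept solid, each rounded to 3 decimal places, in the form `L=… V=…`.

L=1148.558 V=27287.781

2πR = 2π·28 = 175.929189
per-turn = √(175.929189² + 16.5²) = √(30951.0794 + 272.25) = √31223.3294 = 176.701243
L = 6.5 × 176.701243 = 1148.558082
V = π·2.75² × L = 23.758294 × 1148.558082 = 27287.781092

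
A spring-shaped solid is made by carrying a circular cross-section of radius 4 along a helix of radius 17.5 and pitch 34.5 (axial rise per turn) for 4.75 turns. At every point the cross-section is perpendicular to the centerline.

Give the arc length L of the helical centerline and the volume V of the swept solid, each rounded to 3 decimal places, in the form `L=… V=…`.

2πR = 2π·17.5 = 109.955743
per-turn = √(109.955743² + 34.5²) = √(12090.2654 + 1190.25) = √13280.5154 = 115.241118
L = 4.75 × 115.241118 = 547.395313
V = π·4² × L = 50.265482 × 547.395313 = 27515.089495

L=547.395 V=27515.089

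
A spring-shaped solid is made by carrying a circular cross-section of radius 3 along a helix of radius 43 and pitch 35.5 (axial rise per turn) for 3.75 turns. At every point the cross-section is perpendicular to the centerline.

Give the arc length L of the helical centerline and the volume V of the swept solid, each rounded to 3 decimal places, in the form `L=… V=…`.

2πR = 2π·43 = 270.176968
per-turn = √(270.176968² + 35.5²) = √(72995.5942 + 1260.25) = √74255.8442 = 272.499255
L = 3.75 × 272.499255 = 1021.872207
V = π·3² × L = 28.274334 × 1021.872207 = 28892.755979

L=1021.872 V=28892.756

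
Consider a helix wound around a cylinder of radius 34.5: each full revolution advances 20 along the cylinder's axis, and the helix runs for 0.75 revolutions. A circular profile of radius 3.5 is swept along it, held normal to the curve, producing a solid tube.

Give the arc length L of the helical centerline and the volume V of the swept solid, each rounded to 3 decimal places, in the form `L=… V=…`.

2πR = 2π·34.5 = 216.769893
per-turn = √(216.769893² + 20²) = √(46989.1866 + 400) = √47389.1866 = 217.690575
L = 0.75 × 217.690575 = 163.267931
V = π·3.5² × L = 38.484510 × 163.267931 = 6283.286341

L=163.268 V=6283.286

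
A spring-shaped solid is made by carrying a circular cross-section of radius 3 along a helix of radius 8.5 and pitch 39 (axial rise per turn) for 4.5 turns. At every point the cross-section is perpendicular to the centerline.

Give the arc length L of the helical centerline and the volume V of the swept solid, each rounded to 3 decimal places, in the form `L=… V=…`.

2πR = 2π·8.5 = 53.407075
per-turn = √(53.407075² + 39²) = √(2852.3157 + 1521) = √4373.3157 = 66.131049
L = 4.5 × 66.131049 = 297.589722
V = π·3² × L = 28.274334 × 297.589722 = 8414.151146

L=297.590 V=8414.151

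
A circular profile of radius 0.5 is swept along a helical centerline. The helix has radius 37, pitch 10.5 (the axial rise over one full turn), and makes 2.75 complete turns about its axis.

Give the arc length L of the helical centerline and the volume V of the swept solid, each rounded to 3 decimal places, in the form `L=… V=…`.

2πR = 2π·37 = 232.477856
per-turn = √(232.477856² + 10.5²) = √(54045.9537 + 110.25) = √54156.2037 = 232.714855
L = 2.75 × 232.714855 = 639.965851
V = π·0.5² × L = 0.785398 × 639.965851 = 502.628004

L=639.966 V=502.628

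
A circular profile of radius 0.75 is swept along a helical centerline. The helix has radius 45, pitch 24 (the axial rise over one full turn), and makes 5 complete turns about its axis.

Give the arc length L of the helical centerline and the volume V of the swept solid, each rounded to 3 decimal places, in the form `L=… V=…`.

L=1418.801 V=2507.227

2πR = 2π·45 = 282.743339
per-turn = √(282.743339² + 24²) = √(79943.7956 + 576) = √80519.7956 = 283.760102
L = 5 × 283.760102 = 1418.800511
V = π·0.75² × L = 1.767146 × 1418.800511 = 2507.227461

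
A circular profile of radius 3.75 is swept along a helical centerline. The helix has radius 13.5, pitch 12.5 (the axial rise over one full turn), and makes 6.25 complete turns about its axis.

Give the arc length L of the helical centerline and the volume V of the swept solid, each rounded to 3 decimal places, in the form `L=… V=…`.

2πR = 2π·13.5 = 84.823002
per-turn = √(84.823002² + 12.5²) = √(7194.9416 + 156.25) = √7351.1916 = 85.739090
L = 6.25 × 85.739090 = 535.869314
V = π·3.75² × L = 44.178647 × 535.869314 = 23673.981117

L=535.869 V=23673.981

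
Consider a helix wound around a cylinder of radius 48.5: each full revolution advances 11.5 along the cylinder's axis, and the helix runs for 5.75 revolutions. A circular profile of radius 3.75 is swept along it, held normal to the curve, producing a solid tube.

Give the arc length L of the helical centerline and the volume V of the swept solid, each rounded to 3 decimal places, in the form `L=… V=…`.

L=1753.471 V=77465.957

2πR = 2π·48.5 = 304.734487
per-turn = √(304.734487² + 11.5²) = √(92863.1078 + 132.25) = √92995.3578 = 304.951402
L = 5.75 × 304.951402 = 1753.470564
V = π·3.75² × L = 44.178647 × 1753.470564 = 77465.956515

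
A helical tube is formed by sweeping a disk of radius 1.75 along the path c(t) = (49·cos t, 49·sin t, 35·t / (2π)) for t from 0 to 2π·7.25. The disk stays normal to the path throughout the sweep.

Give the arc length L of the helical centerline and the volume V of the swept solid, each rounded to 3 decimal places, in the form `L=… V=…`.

L=2246.479 V=21613.658

2πR = 2π·49 = 307.876080
per-turn = √(307.876080² + 35²) = √(94787.6807 + 1225) = √96012.6807 = 309.859130
L = 7.25 × 309.859130 = 2246.478695
V = π·1.75² × L = 9.621128 × 2246.478695 = 21613.657955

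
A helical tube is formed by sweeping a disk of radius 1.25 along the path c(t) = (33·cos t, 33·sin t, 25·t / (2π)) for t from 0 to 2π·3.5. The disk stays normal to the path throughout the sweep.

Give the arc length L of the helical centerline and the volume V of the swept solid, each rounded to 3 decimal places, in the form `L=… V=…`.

L=730.964 V=3588.111

2πR = 2π·33 = 207.345115
per-turn = √(207.345115² + 25²) = √(42991.9968 + 625) = √43616.9968 = 208.846826
L = 3.5 × 208.846826 = 730.963891
V = π·1.25² × L = 4.908739 × 730.963891 = 3588.110611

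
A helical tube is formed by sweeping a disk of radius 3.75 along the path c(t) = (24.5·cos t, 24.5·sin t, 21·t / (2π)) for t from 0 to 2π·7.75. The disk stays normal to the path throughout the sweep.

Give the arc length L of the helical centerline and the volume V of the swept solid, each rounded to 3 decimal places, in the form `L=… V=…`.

2πR = 2π·24.5 = 153.938040
per-turn = √(153.938040² + 21²) = √(23696.9202 + 441) = √24137.9202 = 155.363832
L = 7.75 × 155.363832 = 1204.069695
V = π·3.75² × L = 44.178647 × 1204.069695 = 53194.169640

L=1204.070 V=53194.170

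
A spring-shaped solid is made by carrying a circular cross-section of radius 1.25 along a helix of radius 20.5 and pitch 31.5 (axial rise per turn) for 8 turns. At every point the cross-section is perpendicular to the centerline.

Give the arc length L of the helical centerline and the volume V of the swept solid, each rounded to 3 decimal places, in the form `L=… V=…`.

L=1060.809 V=5207.234

2πR = 2π·20.5 = 128.805299
per-turn = √(128.805299² + 31.5²) = √(16590.8050 + 992.25) = √17583.0550 = 132.601112
L = 8 × 132.601112 = 1060.808899
V = π·1.25² × L = 4.908739 × 1060.808899 = 5207.233505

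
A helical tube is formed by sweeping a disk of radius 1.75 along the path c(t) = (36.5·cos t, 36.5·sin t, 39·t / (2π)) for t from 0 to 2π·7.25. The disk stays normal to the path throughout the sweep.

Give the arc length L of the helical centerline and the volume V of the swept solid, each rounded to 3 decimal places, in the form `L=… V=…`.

2πR = 2π·36.5 = 229.336264
per-turn = √(229.336264² + 39²) = √(52595.1219 + 1521) = √54116.1219 = 232.628721
L = 7.25 × 232.628721 = 1686.558228
V = π·1.75² × L = 9.621128 × 1686.558228 = 16226.591746

L=1686.558 V=16226.592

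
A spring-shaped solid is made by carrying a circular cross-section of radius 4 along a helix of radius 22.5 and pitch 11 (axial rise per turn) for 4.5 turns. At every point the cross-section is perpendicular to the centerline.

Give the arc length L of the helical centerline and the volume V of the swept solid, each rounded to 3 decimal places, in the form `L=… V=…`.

L=638.095 V=32074.172

2πR = 2π·22.5 = 141.371669
per-turn = √(141.371669² + 11²) = √(19985.9489 + 121) = √20106.9489 = 141.798974
L = 4.5 × 141.798974 = 638.095381
V = π·4² × L = 50.265482 × 638.095381 = 32074.172188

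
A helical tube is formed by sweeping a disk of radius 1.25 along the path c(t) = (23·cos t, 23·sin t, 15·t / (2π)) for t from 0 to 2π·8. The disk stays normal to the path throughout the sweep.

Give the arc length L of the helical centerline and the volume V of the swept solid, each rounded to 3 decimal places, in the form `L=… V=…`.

2πR = 2π·23 = 144.513262
per-turn = √(144.513262² + 15²) = √(20884.0829 + 225) = √21109.0829 = 145.289652
L = 8 × 145.289652 = 1162.317214
V = π·1.25² × L = 4.908739 × 1162.317214 = 5705.511283

L=1162.317 V=5705.511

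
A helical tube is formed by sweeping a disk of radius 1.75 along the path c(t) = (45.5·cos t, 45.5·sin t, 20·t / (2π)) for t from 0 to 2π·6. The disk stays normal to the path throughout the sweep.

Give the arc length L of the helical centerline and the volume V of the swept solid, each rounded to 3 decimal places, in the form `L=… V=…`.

2πR = 2π·45.5 = 285.884931
per-turn = √(285.884931² + 20²) = √(81730.1940 + 400) = √82130.1940 = 286.583660
L = 6 × 286.583660 = 1719.501959
V = π·1.75² × L = 9.621128 × 1719.501959 = 16543.547583

L=1719.502 V=16543.548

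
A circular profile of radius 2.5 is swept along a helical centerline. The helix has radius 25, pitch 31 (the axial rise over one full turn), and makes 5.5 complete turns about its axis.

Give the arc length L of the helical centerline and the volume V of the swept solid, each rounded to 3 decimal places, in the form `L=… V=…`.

2πR = 2π·25 = 157.079633
per-turn = √(157.079633² + 31²) = √(24674.0110 + 961) = √25635.0110 = 160.109372
L = 5.5 × 160.109372 = 880.601546
V = π·2.5² × L = 19.634954 × 880.601546 = 17290.570923

L=880.602 V=17290.571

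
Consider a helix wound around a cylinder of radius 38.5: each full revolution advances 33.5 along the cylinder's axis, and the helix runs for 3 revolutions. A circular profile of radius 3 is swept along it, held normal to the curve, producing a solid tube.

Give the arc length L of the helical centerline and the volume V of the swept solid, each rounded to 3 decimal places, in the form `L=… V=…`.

L=732.634 V=20714.731

2πR = 2π·38.5 = 241.902634
per-turn = √(241.902634² + 33.5²) = √(58516.8845 + 1122.25) = √59639.1345 = 244.211250
L = 3 × 244.211250 = 732.633749
V = π·3² × L = 28.274334 × 732.633749 = 20714.731238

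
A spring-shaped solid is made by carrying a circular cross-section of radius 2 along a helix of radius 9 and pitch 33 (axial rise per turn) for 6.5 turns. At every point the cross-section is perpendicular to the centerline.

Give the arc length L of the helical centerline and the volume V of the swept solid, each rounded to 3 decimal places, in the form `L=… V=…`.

L=425.576 V=5347.951

2πR = 2π·9 = 56.548668
per-turn = √(56.548668² + 33²) = √(3197.7518 + 1089) = √4286.7518 = 65.473291
L = 6.5 × 65.473291 = 425.576391
V = π·2² × L = 12.566371 × 425.576391 = 5347.950655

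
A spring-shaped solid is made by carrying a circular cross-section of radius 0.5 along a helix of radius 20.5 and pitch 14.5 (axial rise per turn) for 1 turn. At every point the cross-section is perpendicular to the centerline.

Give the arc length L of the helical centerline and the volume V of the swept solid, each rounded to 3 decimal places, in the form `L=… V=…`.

L=129.619 V=101.802

2πR = 2π·20.5 = 128.805299
per-turn = √(128.805299² + 14.5²) = √(16590.8050 + 210.25) = √16801.0550 = 129.618884
L = 1 × 129.618884 = 129.618884
V = π·0.5² × L = 0.785398 × 129.618884 = 101.802433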